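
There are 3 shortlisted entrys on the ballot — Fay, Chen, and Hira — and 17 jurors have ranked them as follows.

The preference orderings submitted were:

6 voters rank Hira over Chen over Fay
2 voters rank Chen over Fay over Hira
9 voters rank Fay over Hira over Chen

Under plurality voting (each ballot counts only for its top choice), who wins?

Fay

First-place vote totals:
  Fay: 9
  Chen: 2
  Hira: 6
Fay has the most first-place votes.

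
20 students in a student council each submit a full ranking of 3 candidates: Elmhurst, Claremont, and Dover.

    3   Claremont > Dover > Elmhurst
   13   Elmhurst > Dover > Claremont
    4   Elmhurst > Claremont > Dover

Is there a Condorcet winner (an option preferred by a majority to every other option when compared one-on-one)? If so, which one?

Elmhurst

Head-to-head results (20 voters total):
Elmhurst vs Claremont: Elmhurst wins 17–3.
Elmhurst vs Dover: Elmhurst wins 17–3.
Claremont vs Dover: Dover wins 13–7.
Elmhurst beats each rival — Claremont (17–3), Dover (17–3) — so Elmhurst is the Condorcet winner.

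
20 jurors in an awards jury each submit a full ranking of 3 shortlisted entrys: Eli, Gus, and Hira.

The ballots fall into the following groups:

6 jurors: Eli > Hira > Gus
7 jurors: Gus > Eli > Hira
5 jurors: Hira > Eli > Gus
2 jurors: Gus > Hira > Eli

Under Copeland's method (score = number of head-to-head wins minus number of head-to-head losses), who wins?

Pairwise results:
  Eli vs Gus: Eli wins 11–9.
  Eli vs Hira: Eli wins 13–7.
  Gus vs Hira: Hira wins 11–9.
Copeland scores (wins − losses):
  Eli: 2 − 0 = 2
  Gus: 0 − 2 = -2
  Hira: 1 − 1 = 0
Eli has the best Copeland score.

Eli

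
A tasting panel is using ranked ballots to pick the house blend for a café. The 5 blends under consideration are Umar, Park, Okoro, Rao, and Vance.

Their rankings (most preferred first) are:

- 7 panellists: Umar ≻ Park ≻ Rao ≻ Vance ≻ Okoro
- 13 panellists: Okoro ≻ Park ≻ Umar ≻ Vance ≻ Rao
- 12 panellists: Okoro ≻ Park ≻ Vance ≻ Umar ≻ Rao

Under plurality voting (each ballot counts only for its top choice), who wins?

Okoro

First-place vote totals:
  Umar: 7
  Park: 0
  Okoro: 25
  Rao: 0
  Vance: 0
Okoro has the most first-place votes.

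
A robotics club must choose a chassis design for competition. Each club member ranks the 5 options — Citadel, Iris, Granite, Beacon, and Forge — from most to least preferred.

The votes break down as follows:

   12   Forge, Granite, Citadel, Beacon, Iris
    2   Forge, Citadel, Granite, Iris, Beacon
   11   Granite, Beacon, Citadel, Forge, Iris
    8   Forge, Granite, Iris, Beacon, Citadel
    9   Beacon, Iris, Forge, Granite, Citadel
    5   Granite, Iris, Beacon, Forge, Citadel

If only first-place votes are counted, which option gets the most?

Forge

First-place vote totals:
  Citadel: 0
  Iris: 0
  Granite: 16
  Beacon: 9
  Forge: 22
Forge has the most first-place votes.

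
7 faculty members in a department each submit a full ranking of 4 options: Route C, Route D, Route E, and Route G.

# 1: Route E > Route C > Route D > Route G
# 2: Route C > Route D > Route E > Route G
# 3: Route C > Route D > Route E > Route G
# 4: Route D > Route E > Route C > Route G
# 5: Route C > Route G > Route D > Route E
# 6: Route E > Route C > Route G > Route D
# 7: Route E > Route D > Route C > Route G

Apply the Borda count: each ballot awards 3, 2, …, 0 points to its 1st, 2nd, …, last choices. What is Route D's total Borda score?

11

Borda scores:
  Route C: 2 + 3 + 3 + 1 + 3 + 2 + 1 = 15
  Route D: 1 + 2 + 2 + 3 + 1 + 0 + 2 = 11
  Route E: 3 + 1 + 1 + 2 + 0 + 3 + 3 = 13
  Route G: 0 + 0 + 0 + 0 + 2 + 1 + 0 = 3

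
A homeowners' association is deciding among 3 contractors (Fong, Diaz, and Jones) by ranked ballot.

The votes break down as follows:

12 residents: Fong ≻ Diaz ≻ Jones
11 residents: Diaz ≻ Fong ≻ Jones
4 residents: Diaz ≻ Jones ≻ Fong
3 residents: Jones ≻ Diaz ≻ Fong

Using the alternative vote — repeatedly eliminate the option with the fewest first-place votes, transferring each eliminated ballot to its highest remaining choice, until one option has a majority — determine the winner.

Diaz

Round 1: Diaz 15, Fong 12, Jones 3. Jones has the fewest and is eliminated.
Round 2: Diaz 18, Fong 12. Diaz has a majority.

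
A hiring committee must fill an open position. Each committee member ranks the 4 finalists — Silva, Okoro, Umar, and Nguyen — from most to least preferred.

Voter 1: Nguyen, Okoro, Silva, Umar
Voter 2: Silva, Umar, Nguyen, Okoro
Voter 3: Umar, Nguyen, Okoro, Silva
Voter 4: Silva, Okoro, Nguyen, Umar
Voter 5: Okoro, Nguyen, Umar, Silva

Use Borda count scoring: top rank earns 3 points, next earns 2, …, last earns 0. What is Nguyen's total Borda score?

9

Borda scores:
  Silva: 1 + 3 + 0 + 3 + 0 = 7
  Okoro: 2 + 0 + 1 + 2 + 3 = 8
  Umar: 0 + 2 + 3 + 0 + 1 = 6
  Nguyen: 3 + 1 + 2 + 1 + 2 = 9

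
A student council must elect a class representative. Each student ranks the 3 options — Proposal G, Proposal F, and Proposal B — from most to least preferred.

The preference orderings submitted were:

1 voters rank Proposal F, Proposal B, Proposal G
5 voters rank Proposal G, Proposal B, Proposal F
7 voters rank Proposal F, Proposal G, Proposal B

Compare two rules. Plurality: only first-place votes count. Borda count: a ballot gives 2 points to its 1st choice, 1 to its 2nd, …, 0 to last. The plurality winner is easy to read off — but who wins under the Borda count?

Plurality first-place counts: Proposal G 5, Proposal F 8, Proposal B 0 → Proposal F.
Borda totals: Proposal G 17, Proposal F 16, Proposal B 6 → Proposal G.

Proposal G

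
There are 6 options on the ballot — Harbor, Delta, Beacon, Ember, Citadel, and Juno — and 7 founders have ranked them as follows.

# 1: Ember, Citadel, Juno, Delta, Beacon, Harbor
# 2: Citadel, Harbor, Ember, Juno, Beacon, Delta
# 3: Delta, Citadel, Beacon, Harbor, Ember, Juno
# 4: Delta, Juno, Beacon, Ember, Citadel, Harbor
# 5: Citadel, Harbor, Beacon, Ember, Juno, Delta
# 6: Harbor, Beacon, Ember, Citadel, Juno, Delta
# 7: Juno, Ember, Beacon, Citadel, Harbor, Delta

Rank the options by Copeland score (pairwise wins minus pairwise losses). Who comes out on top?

Pairwise results:
  Harbor vs Delta: Harbor wins 4–3.
  Harbor vs Beacon: Beacon wins 4–3.
  Harbor vs Ember: Harbor wins 4–3.
  Harbor vs Citadel: Citadel wins 6–1.
  Harbor vs Juno: Harbor wins 4–3.
  Delta vs Beacon: Beacon wins 4–3.
  Delta vs Ember: Ember wins 5–2.
  Delta vs Citadel: Citadel wins 5–2.
  Delta vs Juno: Juno wins 5–2.
  Beacon vs Ember: Beacon wins 4–3.
  Beacon vs Citadel: Citadel wins 4–3.
  Beacon vs Juno: Juno wins 4–3.
  Ember vs Citadel: Ember wins 4–3.
  Ember vs Juno: Ember wins 5–2.
  Citadel vs Juno: Citadel wins 5–2.
Copeland scores (wins − losses):
  Harbor: 3 − 2 = 1
  Delta: 0 − 5 = -5
  Beacon: 3 − 2 = 1
  Ember: 3 − 2 = 1
  Citadel: 4 − 1 = 3
  Juno: 2 − 3 = -1
Citadel has the best Copeland score.

Citadel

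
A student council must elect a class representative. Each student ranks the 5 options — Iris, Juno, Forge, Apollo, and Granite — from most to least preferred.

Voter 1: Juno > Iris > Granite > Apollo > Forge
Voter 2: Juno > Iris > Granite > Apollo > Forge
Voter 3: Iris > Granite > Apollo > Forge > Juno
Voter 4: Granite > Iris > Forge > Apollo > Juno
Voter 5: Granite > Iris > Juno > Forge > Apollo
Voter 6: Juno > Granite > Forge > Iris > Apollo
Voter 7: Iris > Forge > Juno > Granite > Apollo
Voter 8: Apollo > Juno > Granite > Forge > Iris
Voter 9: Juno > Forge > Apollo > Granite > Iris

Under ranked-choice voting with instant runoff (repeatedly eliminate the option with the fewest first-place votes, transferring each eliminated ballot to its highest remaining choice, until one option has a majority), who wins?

Juno

Round 1: Juno 4, Iris 2, Granite 2, Apollo 1, Forge 0. Forge has the fewest and is eliminated.
Round 2: Juno 4, Iris 2, Granite 2, Apollo 1. Apollo has the fewest and is eliminated.
Round 3: Juno 5, Iris 2, Granite 2. Juno has a majority.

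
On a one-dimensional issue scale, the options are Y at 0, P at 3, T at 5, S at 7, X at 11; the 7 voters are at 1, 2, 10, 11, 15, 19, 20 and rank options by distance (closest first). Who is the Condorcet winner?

With single-peaked preferences on a line, the Condorcet winner is the candidate closest to the median voter.
The median voter (position 11) is closest to X at 11.
Check: X vs T — voters closer to X: 5 of 7.

X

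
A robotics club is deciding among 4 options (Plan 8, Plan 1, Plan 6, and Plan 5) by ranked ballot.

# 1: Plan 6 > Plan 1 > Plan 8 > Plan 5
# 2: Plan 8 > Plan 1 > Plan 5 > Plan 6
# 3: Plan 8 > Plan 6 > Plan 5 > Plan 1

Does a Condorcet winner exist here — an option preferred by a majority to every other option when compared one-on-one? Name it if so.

Head-to-head results (3 voters total):
Plan 8 vs Plan 1: Plan 8 wins 2–1.
Plan 8 vs Plan 6: Plan 8 wins 2–1.
Plan 8 vs Plan 5: Plan 8 wins 3–0.
Plan 1 vs Plan 6: Plan 6 wins 2–1.
Plan 1 vs Plan 5: Plan 1 wins 2–1.
Plan 6 vs Plan 5: Plan 6 wins 2–1.
Plan 8 beats each rival — Plan 1 (2–1), Plan 6 (2–1), Plan 5 (3–0) — so Plan 8 is the Condorcet winner.

Plan 8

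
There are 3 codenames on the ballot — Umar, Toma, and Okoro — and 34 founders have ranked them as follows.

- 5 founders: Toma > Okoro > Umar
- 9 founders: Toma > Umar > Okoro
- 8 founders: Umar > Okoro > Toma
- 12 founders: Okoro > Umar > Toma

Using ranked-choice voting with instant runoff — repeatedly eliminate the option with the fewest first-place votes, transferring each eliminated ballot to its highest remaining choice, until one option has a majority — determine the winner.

Okoro

Round 1: Toma 14, Okoro 12, Umar 8. Umar has the fewest and is eliminated.
Round 2: Okoro 20, Toma 14. Okoro has a majority.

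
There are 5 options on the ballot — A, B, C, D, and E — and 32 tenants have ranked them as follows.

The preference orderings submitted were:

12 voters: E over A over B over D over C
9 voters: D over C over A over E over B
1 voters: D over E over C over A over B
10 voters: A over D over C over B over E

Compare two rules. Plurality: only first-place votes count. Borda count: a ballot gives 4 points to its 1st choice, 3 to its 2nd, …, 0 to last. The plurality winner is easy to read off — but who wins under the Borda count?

A

Plurality first-place counts: A 10, B 0, C 0, D 10, E 12 → E.
Borda totals: A 95, B 34, C 49, D 82, E 60 → A.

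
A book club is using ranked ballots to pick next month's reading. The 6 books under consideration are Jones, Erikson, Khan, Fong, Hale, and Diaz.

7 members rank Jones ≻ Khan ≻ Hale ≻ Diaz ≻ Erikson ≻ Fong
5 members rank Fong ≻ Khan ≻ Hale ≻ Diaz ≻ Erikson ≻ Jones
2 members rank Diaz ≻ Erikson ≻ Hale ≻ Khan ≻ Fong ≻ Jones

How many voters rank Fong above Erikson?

5

Ballots ranking Fong above Erikson: 5.
Ballots ranking Erikson above Fong: 7+2 = 9.
So 5 of 14 voters prefer Fong to Erikson.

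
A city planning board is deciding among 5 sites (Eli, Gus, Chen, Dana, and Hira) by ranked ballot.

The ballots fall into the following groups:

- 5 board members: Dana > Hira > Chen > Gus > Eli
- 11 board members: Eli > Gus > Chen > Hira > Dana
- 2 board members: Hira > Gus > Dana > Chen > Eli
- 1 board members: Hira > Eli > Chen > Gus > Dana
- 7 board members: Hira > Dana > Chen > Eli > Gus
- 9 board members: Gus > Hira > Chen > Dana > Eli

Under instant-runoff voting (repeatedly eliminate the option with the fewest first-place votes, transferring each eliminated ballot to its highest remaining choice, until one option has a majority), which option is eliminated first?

Chen

Round 1: Eli 11, Hira 10, Gus 9, Dana 5, Chen 0. Chen has the fewest and is eliminated.
Round 2: Eli 11, Hira 10, Gus 9, Dana 5. Dana has the fewest and is eliminated.
Round 3: Hira 15, Eli 11, Gus 9. Gus has the fewest and is eliminated.
Round 4: Hira 24, Eli 11. Hira has a majority.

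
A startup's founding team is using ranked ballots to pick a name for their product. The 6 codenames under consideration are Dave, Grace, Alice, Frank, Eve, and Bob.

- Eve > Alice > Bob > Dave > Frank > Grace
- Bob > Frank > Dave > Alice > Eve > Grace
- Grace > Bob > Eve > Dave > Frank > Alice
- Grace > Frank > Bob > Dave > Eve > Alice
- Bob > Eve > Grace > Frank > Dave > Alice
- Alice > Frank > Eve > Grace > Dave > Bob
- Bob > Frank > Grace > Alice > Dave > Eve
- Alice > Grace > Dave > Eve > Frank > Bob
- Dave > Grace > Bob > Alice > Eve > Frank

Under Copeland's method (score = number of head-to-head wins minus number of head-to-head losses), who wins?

Grace

Pairwise results:
  Dave vs Grace: Grace wins 6–3.
  Dave vs Alice: Dave wins 5–4.
  Dave vs Frank: Frank wins 5–4.
  Dave vs Eve: Dave wins 5–4.
  Dave vs Bob: Bob wins 6–3.
  Grace vs Alice: Grace wins 5–4.
  Grace vs Frank: Grace wins 5–4.
  Grace vs Eve: Grace wins 5–4.
  Grace vs Bob: Grace wins 5–4.
  Alice vs Frank: Frank wins 5–4.
  Alice vs Eve: Alice wins 5–4.
  Alice vs Bob: Bob wins 6–3.
  Frank vs Eve: Eve wins 5–4.
  Frank vs Bob: Bob wins 6–3.
  Eve vs Bob: Bob wins 6–3.
Copeland scores (wins − losses):
  Dave: 2 − 3 = -1
  Grace: 5 − 0 = 5
  Alice: 1 − 4 = -3
  Frank: 2 − 3 = -1
  Eve: 1 − 4 = -3
  Bob: 4 − 1 = 3
Grace has the best Copeland score.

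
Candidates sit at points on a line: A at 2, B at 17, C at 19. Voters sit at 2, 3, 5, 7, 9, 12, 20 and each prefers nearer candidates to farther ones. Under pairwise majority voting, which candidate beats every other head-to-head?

With single-peaked preferences on a line, the Condorcet winner is the candidate closest to the median voter.
The median voter (position 7) is closest to A at 2.
Check: A vs C — voters closer to A: 5 of 7.

A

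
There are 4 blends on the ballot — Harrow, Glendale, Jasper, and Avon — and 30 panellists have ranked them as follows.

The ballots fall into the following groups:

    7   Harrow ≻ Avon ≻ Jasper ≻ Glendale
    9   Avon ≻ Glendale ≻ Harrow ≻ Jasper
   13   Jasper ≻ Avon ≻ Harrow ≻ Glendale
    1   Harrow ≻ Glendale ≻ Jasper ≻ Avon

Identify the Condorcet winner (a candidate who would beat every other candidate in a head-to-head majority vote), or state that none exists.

Avon

Head-to-head results (30 voters total):
Harrow vs Glendale: Harrow wins 21–9.
Harrow vs Jasper: Harrow wins 17–13.
Harrow vs Avon: Avon wins 22–8.
Glendale vs Jasper: Jasper wins 20–10.
Glendale vs Avon: Avon wins 29–1.
Jasper vs Avon: Avon wins 16–14.
Avon beats each rival — Harrow (22–8), Glendale (29–1), Jasper (16–14) — so Avon is the Condorcet winner.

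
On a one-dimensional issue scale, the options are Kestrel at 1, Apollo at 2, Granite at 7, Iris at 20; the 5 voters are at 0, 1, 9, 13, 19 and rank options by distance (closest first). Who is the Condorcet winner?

With single-peaked preferences on a line, the Condorcet winner is the candidate closest to the median voter.
The median voter (position 9) is closest to Granite at 7.
Check: Granite vs Apollo — voters closer to Granite: 3 of 5.

Granite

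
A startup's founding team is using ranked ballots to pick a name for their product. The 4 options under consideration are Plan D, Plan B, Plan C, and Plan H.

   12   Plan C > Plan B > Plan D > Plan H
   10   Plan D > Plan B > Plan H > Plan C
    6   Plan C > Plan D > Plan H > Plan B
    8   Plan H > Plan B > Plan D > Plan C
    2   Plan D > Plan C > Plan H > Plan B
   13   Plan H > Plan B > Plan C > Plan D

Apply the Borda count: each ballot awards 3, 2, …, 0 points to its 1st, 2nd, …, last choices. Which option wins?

Plan B

Borda scores:
  Plan D: 12·1 + 10·3 + 6·2 + 8·1 + 2·3 + 13·0 = 68
  Plan B: 12·2 + 10·2 + 6·0 + 8·2 + 2·0 + 13·2 = 86
  Plan C: 12·3 + 10·0 + 6·3 + 8·0 + 2·2 + 13·1 = 71
  Plan H: 12·0 + 10·1 + 6·1 + 8·3 + 2·1 + 13·3 = 81
Plan B has the highest total.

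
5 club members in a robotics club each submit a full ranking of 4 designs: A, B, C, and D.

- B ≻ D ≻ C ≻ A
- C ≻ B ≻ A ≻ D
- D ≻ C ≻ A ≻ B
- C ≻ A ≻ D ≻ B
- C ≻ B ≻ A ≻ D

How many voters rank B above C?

1

Ballots ranking B above C: 1.
Ballots ranking C above B: 4.
So 1 of 5 voters prefer B to C.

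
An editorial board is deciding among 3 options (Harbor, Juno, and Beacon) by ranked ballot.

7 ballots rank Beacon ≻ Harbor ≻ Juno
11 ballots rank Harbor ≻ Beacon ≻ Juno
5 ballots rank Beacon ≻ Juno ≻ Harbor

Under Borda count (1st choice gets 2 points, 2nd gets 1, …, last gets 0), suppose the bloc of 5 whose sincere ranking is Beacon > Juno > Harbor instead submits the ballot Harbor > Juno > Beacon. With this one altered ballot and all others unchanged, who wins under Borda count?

Harbor

Borda totals with the altered ballot: Harbor 39, Juno 5, Beacon 25.
The switch changes the winner from Beacon to Harbor.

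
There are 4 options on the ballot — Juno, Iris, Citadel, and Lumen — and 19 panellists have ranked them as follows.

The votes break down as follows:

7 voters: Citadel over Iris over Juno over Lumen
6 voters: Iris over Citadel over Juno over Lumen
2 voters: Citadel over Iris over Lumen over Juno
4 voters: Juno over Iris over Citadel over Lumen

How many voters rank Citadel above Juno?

Ballots ranking Citadel above Juno: 7+6+2 = 15.
Ballots ranking Juno above Citadel: 4.
So 15 of 19 voters prefer Citadel to Juno.

15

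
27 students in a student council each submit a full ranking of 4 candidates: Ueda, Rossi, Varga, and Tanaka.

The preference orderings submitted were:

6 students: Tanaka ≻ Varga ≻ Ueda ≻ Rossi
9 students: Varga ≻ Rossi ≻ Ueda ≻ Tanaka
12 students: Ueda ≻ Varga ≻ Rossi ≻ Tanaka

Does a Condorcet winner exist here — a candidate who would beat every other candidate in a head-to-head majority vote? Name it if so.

Head-to-head results (27 voters total):
Ueda vs Rossi: Ueda wins 18–9.
Ueda vs Varga: Varga wins 15–12.
Ueda vs Tanaka: Ueda wins 21–6.
Rossi vs Varga: Varga wins 27–0.
Rossi vs Tanaka: Rossi wins 21–6.
Varga vs Tanaka: Varga wins 21–6.
Varga beats each rival — Ueda (15–12), Rossi (27–0), Tanaka (21–6) — so Varga is the Condorcet winner.

Varga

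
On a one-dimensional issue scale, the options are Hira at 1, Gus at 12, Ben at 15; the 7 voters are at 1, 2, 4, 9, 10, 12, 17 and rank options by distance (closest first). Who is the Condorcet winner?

With single-peaked preferences on a line, the Condorcet winner is the candidate closest to the median voter.
The median voter (position 9) is closest to Gus at 12.
Check: Gus vs Hira — voters closer to Gus: 4 of 7.

Gus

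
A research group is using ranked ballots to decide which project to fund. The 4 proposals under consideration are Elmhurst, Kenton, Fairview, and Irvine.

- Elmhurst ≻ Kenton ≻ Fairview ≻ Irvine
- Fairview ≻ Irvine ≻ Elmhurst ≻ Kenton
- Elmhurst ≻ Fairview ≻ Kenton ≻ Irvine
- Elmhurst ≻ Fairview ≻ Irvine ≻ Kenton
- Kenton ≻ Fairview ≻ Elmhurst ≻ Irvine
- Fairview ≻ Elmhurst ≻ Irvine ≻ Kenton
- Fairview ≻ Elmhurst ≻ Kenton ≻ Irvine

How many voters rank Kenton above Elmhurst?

Ballots ranking Kenton above Elmhurst: 1.
Ballots ranking Elmhurst above Kenton: 6.
So 1 of 7 voters prefer Kenton to Elmhurst.

1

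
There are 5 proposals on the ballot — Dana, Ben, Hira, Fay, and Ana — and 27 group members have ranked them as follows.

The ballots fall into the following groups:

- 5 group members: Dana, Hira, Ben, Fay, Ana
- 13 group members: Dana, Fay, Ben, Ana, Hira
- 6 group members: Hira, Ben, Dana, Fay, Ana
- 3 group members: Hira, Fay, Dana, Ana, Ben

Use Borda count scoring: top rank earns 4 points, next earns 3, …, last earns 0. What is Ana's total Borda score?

Borda scores:
  Dana: 5·4 + 13·4 + 6·2 + 3·2 = 90
  Ben: 5·2 + 13·2 + 6·3 + 3·0 = 54
  Hira: 5·3 + 13·0 + 6·4 + 3·4 = 51
  Fay: 5·1 + 13·3 + 6·1 + 3·3 = 59
  Ana: 5·0 + 13·1 + 6·0 + 3·1 = 16

16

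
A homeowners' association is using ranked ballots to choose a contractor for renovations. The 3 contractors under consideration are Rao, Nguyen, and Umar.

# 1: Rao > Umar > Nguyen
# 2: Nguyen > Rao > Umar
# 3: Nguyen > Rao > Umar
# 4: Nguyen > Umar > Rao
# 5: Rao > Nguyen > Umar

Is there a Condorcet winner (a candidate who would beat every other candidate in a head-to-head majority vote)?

Yes

Head-to-head results (5 voters total):
Rao vs Nguyen: Nguyen wins 3–2.
Rao vs Umar: Rao wins 4–1.
Nguyen vs Umar: Nguyen wins 4–1.
Nguyen beats each rival — Rao (3–2), Umar (4–1) — so Nguyen is the Condorcet winner.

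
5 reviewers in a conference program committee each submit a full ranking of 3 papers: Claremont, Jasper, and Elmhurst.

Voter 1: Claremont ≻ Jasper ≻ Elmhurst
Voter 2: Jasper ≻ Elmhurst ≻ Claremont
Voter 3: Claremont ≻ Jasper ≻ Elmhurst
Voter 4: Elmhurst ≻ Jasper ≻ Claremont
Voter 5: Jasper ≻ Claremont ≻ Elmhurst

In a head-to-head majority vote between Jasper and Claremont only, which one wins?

Jasper

Ballots ranking Jasper above Claremont: 3.
Ballots ranking Claremont above Jasper: 2.
Jasper wins the head-to-head, 3–2.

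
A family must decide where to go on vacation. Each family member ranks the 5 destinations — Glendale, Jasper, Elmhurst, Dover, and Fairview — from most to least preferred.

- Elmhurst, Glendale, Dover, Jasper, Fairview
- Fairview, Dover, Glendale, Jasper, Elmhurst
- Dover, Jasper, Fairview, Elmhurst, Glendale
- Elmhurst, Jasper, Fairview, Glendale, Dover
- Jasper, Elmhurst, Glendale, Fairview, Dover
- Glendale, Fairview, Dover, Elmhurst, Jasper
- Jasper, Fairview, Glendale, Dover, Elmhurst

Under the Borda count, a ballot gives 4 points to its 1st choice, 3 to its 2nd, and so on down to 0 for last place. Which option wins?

Borda scores:
  Glendale: 3 + 2 + 0 + 1 + 2 + 4 + 2 = 14
  Jasper: 1 + 1 + 3 + 3 + 4 + 0 + 4 = 16
  Elmhurst: 4 + 0 + 1 + 4 + 3 + 1 + 0 = 13
  Dover: 2 + 3 + 4 + 0 + 0 + 2 + 1 = 12
  Fairview: 0 + 4 + 2 + 2 + 1 + 3 + 3 = 15
Jasper has the highest total.

Jasper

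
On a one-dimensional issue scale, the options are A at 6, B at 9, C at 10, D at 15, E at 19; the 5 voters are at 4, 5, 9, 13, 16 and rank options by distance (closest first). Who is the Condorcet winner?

With single-peaked preferences on a line, the Condorcet winner is the candidate closest to the median voter.
The median voter (position 9) is closest to B at 9.
Check: B vs D — voters closer to B: 3 of 5.

B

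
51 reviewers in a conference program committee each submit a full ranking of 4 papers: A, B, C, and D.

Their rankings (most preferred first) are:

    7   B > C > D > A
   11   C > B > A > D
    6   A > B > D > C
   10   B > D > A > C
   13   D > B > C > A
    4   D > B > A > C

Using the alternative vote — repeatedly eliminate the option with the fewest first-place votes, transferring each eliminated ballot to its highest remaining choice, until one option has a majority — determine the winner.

B

Round 1: B 17, D 17, C 11, A 6. A has the fewest and is eliminated.
Round 2: B 23, D 17, C 11. C has the fewest and is eliminated.
Round 3: B 34, D 17. B has a majority.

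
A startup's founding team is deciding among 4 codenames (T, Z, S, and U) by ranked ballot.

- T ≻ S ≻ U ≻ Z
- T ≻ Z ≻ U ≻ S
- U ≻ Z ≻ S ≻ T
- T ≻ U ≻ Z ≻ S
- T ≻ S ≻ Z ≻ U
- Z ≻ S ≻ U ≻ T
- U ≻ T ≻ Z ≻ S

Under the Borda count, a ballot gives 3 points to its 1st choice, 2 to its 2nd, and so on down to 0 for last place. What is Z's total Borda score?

Borda scores:
  T: 3 + 3 + 0 + 3 + 3 + 0 + 2 = 14
  Z: 0 + 2 + 2 + 1 + 1 + 3 + 1 = 10
  S: 2 + 0 + 1 + 0 + 2 + 2 + 0 = 7
  U: 1 + 1 + 3 + 2 + 0 + 1 + 3 = 11

10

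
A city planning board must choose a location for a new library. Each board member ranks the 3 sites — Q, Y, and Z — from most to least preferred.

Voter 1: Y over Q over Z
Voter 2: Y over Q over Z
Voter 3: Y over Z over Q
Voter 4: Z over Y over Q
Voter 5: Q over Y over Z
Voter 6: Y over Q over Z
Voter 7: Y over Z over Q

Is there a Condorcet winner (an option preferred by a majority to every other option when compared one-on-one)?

Yes

Head-to-head results (7 voters total):
Q vs Y: Y wins 6–1.
Q vs Z: Q wins 4–3.
Y vs Z: Y wins 6–1.
Y beats each rival — Q (6–1), Z (6–1) — so Y is the Condorcet winner.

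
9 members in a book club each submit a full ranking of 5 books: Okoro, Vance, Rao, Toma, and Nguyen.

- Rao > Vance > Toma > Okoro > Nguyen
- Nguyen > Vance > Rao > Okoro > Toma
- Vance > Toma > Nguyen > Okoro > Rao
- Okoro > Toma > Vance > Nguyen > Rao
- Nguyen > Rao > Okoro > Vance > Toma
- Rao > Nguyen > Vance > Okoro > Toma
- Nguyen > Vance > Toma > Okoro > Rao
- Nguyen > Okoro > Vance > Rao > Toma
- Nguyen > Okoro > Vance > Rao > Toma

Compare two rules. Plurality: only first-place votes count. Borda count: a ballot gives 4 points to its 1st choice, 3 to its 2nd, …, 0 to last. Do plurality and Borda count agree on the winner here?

Yes

Plurality first-place counts: Okoro 1, Vance 1, Rao 2, Toma 0, Nguyen 5 → Nguyen.
Borda totals: Okoro 17, Vance 22, Rao 15, Toma 10, Nguyen 26 → Nguyen.
The two rules agree on Nguyen.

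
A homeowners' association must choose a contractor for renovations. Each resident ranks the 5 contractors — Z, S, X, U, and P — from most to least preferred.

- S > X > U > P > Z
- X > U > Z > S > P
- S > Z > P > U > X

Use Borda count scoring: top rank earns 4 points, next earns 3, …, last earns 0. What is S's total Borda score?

9

Borda scores:
  Z: 0 + 2 + 3 = 5
  S: 4 + 1 + 4 = 9
  X: 3 + 4 + 0 = 7
  U: 2 + 3 + 1 = 6
  P: 1 + 0 + 2 = 3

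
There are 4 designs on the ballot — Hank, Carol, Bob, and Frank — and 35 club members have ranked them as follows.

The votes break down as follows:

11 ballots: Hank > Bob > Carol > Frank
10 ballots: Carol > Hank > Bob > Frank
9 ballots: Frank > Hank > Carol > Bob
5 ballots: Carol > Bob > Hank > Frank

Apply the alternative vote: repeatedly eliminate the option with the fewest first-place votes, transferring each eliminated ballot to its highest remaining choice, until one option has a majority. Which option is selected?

Hank

Round 1: Carol 15, Hank 11, Frank 9, Bob 0. Bob has the fewest and is eliminated.
Round 2: Carol 15, Hank 11, Frank 9. Frank has the fewest and is eliminated.
Round 3: Hank 20, Carol 15. Hank has a majority.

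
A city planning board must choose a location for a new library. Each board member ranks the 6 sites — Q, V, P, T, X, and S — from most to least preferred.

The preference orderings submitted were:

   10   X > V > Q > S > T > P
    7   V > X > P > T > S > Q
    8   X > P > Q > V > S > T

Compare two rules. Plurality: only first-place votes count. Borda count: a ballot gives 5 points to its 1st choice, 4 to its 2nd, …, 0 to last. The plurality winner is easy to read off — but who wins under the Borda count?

Plurality first-place counts: Q 0, V 7, P 0, T 0, X 18, S 0 → X.
Borda totals: Q 54, V 91, P 53, T 24, X 118, S 35 → X.

X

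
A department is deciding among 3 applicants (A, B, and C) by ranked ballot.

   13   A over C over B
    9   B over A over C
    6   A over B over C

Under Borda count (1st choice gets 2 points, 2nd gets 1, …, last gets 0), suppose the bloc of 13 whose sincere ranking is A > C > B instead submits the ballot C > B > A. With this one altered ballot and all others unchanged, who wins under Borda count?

B

Borda totals with the altered ballot: A 21, B 37, C 26.
The switch changes the winner from A to B.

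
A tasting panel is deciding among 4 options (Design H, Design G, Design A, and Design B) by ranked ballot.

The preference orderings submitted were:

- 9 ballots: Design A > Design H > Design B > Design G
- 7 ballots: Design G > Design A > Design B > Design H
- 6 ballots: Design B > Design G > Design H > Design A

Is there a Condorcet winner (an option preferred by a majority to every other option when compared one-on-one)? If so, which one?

None — there is no Condorcet winner

Head-to-head results (22 voters total):
Design H vs Design G: Design G wins 13–9.
Design H vs Design A: Design A wins 16–6.
Design H vs Design B: Design B wins 13–9.
Design G vs Design A: Design G wins 13–9.
Design G vs Design B: Design B wins 15–7.
Design A vs Design B: Design A wins 16–6.
No candidate beats all others: Design G beats Design A beats Design B beats Design G, a majority cycle.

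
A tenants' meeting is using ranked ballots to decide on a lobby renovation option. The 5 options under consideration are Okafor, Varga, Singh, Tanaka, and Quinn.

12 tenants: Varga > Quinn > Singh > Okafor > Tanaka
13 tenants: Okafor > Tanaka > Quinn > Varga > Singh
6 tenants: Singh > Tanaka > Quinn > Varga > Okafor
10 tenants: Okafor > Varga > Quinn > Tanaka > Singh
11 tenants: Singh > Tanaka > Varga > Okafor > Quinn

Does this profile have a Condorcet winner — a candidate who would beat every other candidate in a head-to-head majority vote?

Head-to-head results (52 voters total):
Okafor vs Varga: Varga wins 29–23.
Okafor vs Singh: Singh wins 29–23.
Okafor vs Tanaka: Okafor wins 35–17.
Okafor vs Quinn: Okafor wins 34–18.
Varga vs Singh: Varga wins 35–17.
Varga vs Tanaka: Tanaka wins 30–22.
Varga vs Quinn: Varga wins 33–19.
Singh vs Tanaka: Singh wins 29–23.
Singh vs Quinn: Quinn wins 35–17.
Tanaka vs Quinn: Tanaka wins 30–22.
No candidate beats all others: Okafor beats Tanaka beats Varga beats Okafor, a majority cycle.

No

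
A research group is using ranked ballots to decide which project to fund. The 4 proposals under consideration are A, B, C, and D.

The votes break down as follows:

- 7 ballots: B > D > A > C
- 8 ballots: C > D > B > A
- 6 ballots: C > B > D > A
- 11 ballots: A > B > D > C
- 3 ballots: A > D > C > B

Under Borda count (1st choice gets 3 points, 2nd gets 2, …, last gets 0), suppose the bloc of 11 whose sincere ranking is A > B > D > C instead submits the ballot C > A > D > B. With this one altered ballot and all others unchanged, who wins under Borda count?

Borda totals with the altered ballot: A 38, B 41, C 78, D 53.
The switch changes the winner from B to C.

C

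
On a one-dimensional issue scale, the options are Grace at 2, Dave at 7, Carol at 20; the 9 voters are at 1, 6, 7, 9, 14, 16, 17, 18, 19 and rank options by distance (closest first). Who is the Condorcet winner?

Carol

With single-peaked preferences on a line, the Condorcet winner is the candidate closest to the median voter.
The median voter (position 14) is closest to Carol at 20.
Check: Carol vs Dave — voters closer to Carol: 5 of 9.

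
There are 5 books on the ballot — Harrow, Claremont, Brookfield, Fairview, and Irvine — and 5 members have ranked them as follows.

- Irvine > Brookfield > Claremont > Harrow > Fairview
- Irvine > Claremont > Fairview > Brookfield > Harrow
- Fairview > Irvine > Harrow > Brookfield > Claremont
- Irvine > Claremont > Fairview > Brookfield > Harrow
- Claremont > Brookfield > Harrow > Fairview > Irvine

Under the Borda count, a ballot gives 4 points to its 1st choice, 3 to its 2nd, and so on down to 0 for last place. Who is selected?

Irvine

Borda scores:
  Harrow: 1 + 0 + 2 + 0 + 2 = 5
  Claremont: 2 + 3 + 0 + 3 + 4 = 12
  Brookfield: 3 + 1 + 1 + 1 + 3 = 9
  Fairview: 0 + 2 + 4 + 2 + 1 = 9
  Irvine: 4 + 4 + 3 + 4 + 0 = 15
Irvine has the highest total.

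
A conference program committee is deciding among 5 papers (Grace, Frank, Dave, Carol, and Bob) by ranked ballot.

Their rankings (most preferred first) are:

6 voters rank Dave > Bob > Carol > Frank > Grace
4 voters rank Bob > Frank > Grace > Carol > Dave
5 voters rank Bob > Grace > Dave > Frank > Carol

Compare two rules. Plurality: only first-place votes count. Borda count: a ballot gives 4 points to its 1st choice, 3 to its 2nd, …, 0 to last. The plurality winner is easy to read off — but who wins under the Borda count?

Plurality first-place counts: Grace 0, Frank 0, Dave 6, Carol 0, Bob 9 → Bob.
Borda totals: Grace 23, Frank 23, Dave 34, Carol 16, Bob 54 → Bob.

Bob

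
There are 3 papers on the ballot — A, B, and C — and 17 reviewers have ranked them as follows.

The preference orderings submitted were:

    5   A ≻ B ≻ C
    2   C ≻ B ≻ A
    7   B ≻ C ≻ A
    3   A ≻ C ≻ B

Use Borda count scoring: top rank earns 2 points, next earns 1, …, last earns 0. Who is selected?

B

Borda scores:
  A: 5·2 + 2·0 + 7·0 + 3·2 = 16
  B: 5·1 + 2·1 + 7·2 + 3·0 = 21
  C: 5·0 + 2·2 + 7·1 + 3·1 = 14
B has the highest total.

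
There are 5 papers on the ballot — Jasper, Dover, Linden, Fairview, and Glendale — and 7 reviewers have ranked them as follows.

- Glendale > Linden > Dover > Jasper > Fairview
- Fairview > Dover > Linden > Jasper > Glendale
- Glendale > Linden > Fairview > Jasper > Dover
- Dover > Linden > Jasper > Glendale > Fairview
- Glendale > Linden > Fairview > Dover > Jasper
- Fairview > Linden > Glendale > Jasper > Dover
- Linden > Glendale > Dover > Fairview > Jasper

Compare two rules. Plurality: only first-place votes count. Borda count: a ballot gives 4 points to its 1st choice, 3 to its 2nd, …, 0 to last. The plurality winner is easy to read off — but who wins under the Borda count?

Plurality first-place counts: Jasper 0, Dover 1, Linden 1, Fairview 2, Glendale 3 → Glendale.
Borda totals: Jasper 6, Dover 12, Linden 21, Fairview 13, Glendale 18 → Linden.

Linden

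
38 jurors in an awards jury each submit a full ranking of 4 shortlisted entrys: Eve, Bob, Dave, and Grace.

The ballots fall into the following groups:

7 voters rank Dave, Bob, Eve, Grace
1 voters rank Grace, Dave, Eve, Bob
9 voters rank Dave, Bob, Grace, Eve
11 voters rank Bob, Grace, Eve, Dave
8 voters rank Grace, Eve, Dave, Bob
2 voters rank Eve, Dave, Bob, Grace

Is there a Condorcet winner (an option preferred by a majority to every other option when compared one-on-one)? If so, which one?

None — there is no Condorcet winner

Head-to-head results (38 voters total):
Eve vs Bob: Bob wins 27–11.
Eve vs Dave: Eve wins 21–17.
Eve vs Grace: Grace wins 29–9.
Bob vs Dave: Dave wins 27–11.
Bob vs Grace: Bob wins 29–9.
Dave vs Grace: Grace wins 20–18.
No candidate beats all others: Eve beats Dave beats Bob beats Eve, a majority cycle.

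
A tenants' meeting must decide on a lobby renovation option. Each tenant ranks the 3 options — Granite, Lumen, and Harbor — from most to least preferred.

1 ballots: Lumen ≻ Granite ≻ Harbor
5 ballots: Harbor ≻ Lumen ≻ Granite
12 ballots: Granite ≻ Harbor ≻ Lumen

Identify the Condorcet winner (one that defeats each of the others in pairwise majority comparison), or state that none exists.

Head-to-head results (18 voters total):
Granite vs Lumen: Granite wins 12–6.
Granite vs Harbor: Granite wins 13–5.
Lumen vs Harbor: Harbor wins 17–1.
Granite beats each rival — Lumen (12–6), Harbor (13–5) — so Granite is the Condorcet winner.

Granite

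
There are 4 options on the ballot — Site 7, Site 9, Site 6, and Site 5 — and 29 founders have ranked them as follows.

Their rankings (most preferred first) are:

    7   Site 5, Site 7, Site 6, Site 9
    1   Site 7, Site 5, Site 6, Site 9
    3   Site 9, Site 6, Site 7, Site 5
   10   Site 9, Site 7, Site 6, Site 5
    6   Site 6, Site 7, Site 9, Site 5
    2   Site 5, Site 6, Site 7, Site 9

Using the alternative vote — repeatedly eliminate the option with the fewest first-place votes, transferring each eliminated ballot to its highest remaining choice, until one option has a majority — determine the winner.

Round 1: Site 9 13, Site 5 9, Site 6 6, Site 7 1. Site 7 has the fewest and is eliminated.
Round 2: Site 9 13, Site 5 10, Site 6 6. Site 6 has the fewest and is eliminated.
Round 3: Site 9 19, Site 5 10. Site 9 has a majority.

Site 9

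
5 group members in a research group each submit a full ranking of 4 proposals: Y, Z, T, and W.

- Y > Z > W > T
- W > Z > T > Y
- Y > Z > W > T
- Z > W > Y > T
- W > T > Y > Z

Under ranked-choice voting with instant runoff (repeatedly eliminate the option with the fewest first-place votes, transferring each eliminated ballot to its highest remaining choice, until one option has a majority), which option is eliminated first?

T

Round 1: Y 2, W 2, Z 1, T 0. T has the fewest and is eliminated.
Round 2: Y 2, W 2, Z 1. Z has the fewest and is eliminated.
Round 3: W 3, Y 2. W has a majority.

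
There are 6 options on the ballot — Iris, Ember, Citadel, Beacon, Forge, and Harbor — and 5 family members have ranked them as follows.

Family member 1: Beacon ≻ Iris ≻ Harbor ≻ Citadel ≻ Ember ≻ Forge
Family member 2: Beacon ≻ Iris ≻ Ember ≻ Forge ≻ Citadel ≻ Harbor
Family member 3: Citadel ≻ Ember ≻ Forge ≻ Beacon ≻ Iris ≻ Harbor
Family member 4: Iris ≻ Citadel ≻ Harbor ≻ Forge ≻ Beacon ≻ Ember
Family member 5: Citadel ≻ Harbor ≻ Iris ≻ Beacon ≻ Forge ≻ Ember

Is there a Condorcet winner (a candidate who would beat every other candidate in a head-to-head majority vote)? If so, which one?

None — there is no Condorcet winner

Head-to-head results (5 voters total):
Iris vs Ember: Iris wins 4–1.
Iris vs Citadel: Iris wins 3–2.
Iris vs Beacon: Beacon wins 3–2.
Iris vs Forge: Iris wins 4–1.
Iris vs Harbor: Iris wins 4–1.
Ember vs Citadel: Citadel wins 4–1.
Ember vs Beacon: Beacon wins 4–1.
Ember vs Forge: Ember wins 3–2.
Ember vs Harbor: Harbor wins 3–2.
Citadel vs Beacon: Citadel wins 3–2.
Citadel vs Forge: Citadel wins 4–1.
Citadel vs Harbor: Citadel wins 4–1.
Beacon vs Forge: Beacon wins 3–2.
Beacon vs Harbor: Beacon wins 3–2.
Forge vs Harbor: Harbor wins 3–2.
No candidate beats all others: Iris beats Citadel beats Beacon beats Iris, a majority cycle.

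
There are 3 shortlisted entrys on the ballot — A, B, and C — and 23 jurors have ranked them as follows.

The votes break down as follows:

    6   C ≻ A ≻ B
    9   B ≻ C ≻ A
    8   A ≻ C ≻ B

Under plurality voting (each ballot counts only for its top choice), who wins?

B

First-place vote totals:
  A: 8
  B: 9
  C: 6
B has the most first-place votes.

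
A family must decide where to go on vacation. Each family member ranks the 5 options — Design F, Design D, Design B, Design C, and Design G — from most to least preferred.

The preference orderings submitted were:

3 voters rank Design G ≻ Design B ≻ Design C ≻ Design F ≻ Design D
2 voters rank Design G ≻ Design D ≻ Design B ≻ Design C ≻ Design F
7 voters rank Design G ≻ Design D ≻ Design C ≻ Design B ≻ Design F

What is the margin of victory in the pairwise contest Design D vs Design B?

Ballots ranking Design D above Design B: 2+7 = 9.
Ballots ranking Design B above Design D: 3.
Design D wins 9–3, a margin of 6.

6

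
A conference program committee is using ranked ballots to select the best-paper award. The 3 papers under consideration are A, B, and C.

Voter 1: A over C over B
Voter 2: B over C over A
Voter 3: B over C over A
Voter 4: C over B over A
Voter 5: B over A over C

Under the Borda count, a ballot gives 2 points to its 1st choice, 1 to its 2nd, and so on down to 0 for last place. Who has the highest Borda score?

B

Borda scores:
  A: 2 + 0 + 0 + 0 + 1 = 3
  B: 0 + 2 + 2 + 1 + 2 = 7
  C: 1 + 1 + 1 + 2 + 0 = 5
B has the highest total.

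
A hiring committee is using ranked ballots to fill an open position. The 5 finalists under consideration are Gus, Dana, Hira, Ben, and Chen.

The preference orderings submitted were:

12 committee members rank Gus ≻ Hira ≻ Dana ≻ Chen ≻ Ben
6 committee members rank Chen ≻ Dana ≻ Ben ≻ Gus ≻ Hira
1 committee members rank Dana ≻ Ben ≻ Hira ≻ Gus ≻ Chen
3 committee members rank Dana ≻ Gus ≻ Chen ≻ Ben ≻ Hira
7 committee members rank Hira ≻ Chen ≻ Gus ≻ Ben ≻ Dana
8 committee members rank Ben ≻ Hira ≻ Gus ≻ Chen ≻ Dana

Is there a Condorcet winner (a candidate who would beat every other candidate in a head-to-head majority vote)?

Head-to-head results (37 voters total):
Gus vs Dana: Gus wins 27–10.
Gus vs Hira: Gus wins 21–16.
Gus vs Ben: Gus wins 22–15.
Gus vs Chen: Gus wins 24–13.
Dana vs Hira: Hira wins 27–10.
Dana vs Ben: Dana wins 22–15.
Dana vs Chen: Chen wins 21–16.
Hira vs Ben: Hira wins 19–18.
Hira vs Chen: Hira wins 28–9.
Ben vs Chen: Chen wins 28–9.
Gus beats each rival — Dana (27–10), Hira (21–16), Ben (22–15), Chen (24–13) — so Gus is the Condorcet winner.

Yes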